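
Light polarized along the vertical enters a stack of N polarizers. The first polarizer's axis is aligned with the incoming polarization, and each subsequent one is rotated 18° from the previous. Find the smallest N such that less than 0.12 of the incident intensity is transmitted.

N = 23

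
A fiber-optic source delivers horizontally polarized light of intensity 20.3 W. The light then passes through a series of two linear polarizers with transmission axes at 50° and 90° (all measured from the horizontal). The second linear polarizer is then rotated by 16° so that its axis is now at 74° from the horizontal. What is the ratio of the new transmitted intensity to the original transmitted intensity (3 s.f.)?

Before rotation:
I₁ = I₀ cos²(50° − 0°) = I₀ cos²(50°) = 0.4132 I₀.
I₂ = I₁ cos²(90° − 50°) = 0.4132 I₀ · cos²(40°) = 0.2425 I₀.
After rotation:
I₁ = I₀ cos²(50° − 0°) = I₀ cos²(50°) = 0.4132 I₀.
I₂ = I₁ cos²(74° − 50°) = 0.4132 I₀ · cos²(24°) = 0.3448 I₀.
Ratio = 0.3448 / 0.2425 = 1.422.

I_new/I_old ≈ 1.42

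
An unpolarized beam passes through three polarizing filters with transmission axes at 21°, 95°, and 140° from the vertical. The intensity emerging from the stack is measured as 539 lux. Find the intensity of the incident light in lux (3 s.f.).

I₀ ≈ 2.84e4 lux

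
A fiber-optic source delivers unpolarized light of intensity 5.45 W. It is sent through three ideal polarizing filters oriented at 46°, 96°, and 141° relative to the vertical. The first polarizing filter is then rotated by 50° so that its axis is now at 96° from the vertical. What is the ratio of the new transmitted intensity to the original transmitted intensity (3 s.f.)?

Before rotation:
Unpolarized light through the first polarizer → I₁ = ½ I₀, now polarized at 46°.
I₂ = I₁ cos²(96° − 46°) = 0.5 I₀ · cos²(50°) = 0.2066 I₀.
I₃ = I₂ cos²(141° − 96°) = 0.2066 I₀ · cos²(45°) = 0.1033 I₀.
After rotation:
Unpolarized light through the first polarizer → I₁ = ½ I₀, now polarized at 96°.
I₂ = I₁ cos²(96° − 96°) = 0.5 I₀ · cos²(0°) = 0.5 I₀.
I₃ = I₂ cos²(141° − 96°) = 0.5 I₀ · cos²(45°) = 0.25 I₀.
Ratio = 0.25 / 0.1033 = 2.42.

I_new/I_old ≈ 2.42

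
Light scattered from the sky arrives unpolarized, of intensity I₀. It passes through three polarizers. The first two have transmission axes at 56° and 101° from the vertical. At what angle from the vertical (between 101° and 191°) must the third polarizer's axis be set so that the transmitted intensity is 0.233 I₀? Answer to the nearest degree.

Unpolarized light through the first polarizer → I₁ = ½ I₀, now polarized at 56°.
I₂ = I₁ cos²(101° − 56°) = 0.5 I₀ · cos²(45°) = 0.25 I₀.
Need I₃/I₀ = 0.233, so cos²(θ − 101°) = 0.233 / 0.25 = 0.932.
θ − 101° = arccos(√0.932) = 15.1°, giving θ ≈ 101 + 15.1 = 116.1°.

θ ≈ 116°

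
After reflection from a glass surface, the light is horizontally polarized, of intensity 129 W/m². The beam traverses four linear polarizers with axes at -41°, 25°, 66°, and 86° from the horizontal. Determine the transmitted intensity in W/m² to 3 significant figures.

I₁ = 129 W/m² · cos²(41°) = 73.48 W/m².
I₂ = I₁ · cos²(66°) = 73.48 · 0.1654 = 12.16 W/m².
I₃ = I₂ · cos²(41°) = 12.16 · 0.5696 = 6.924 W/m².
I₄ = I₃ · cos²(20°) = 6.924 · 0.883 = 6.114 W/m².

I ≈ 6.11 W/m²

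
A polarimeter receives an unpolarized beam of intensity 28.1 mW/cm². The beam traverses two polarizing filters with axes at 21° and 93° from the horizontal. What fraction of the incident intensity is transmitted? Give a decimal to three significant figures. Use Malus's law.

I/I₀ ≈ 0.0477

Unpolarized light through the first polarizer → I₁ = 28.1 mW/cm²/2 = 14.05 mW/cm², polarized at 21°.
I₂ = I₁ · cos²(72°) = 14.05 · 0.09549 = 1.342 mW/cm².
Transmitted fraction = 0.04775.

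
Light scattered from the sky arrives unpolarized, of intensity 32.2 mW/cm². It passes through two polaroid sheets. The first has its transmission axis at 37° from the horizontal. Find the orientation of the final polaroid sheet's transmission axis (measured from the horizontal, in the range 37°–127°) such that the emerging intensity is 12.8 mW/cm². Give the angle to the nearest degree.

Unpolarized light through the first polarizer → I₁ = ½ I₀, now polarized at 37°.
Target fraction: 12.8 / 32.2 mW/cm² = 0.3975 of I₀.
Need I₂/I₀ = 0.3975, so cos²(θ − 37°) = 0.3975 / 0.5 = 0.795.
θ − 37° = arccos(√0.795) = 26.9°, giving θ ≈ 37 + 26.9 = 63.9°.

θ ≈ 64°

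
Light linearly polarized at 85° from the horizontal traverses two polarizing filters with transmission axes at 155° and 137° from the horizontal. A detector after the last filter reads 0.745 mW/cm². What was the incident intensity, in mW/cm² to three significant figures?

I₀ ≈ 7.04 mW/cm²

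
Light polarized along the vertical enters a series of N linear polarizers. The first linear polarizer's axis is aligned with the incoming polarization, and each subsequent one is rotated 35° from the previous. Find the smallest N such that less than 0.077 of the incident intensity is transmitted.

First polarizer is aligned with the polarization: full transmission.
Each further stage multiplies by cos²(35°) = 0.671.
After N polarizers: T = 0.671^(N−1). Require T < 0.077 ⇒ N−1 > ln(0.077)/ln(0.671) = 6.43, so N−1 ≥ 7 and N = 8.
Check: N=8 gives T = 0.06125 < 0.077; N=7 gives T = 0.09128.

N = 8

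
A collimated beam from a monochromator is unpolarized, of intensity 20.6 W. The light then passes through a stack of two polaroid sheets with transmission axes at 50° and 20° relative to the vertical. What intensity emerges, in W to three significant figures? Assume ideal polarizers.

Unpolarized light through the first polarizer → I₁ = 20.6 W/2 = 10.3 W, polarized at 50°.
I₂ = I₁ · cos²(30°) = 10.3 · 0.75 = 7.725 W.

I ≈ 7.73 W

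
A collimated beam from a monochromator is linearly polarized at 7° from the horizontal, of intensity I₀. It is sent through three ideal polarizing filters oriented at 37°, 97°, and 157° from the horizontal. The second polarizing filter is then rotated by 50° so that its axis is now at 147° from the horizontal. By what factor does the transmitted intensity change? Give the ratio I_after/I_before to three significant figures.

Before rotation:
By Malus's law, I₁ = I₀ cos²(37° − 7°) = I₀ cos²(30°) = 0.75 I₀.
I₂ = I₁ cos²(97° − 37°) = 0.75 I₀ · cos²(60°) = 0.1875 I₀.
I₃ = I₂ cos²(157° − 97°) = 0.1875 I₀ · cos²(60°) = 0.04688 I₀.
After rotation:
I₁ = I₀ cos²(37° − 7°) = I₀ cos²(30°) = 0.75 I₀.
Angle between axes 1 and 2: 70°. I₂ = 0.75 I₀ · cos²(70°) = 0.08773 I₀.
I₃ = I₂ cos²(157° − 147°) = 0.08773 I₀ · cos²(10°) = 0.08509 I₀.
Ratio = 0.08509 / 0.04688 = 1.815.

I_new/I_old ≈ 1.82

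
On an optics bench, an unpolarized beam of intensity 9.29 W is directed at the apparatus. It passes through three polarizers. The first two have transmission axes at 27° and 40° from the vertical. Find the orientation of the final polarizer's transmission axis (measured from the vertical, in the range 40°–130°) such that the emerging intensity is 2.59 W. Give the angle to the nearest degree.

θ ≈ 80°

Unpolarized light through the first polarizer → I₁ = ½ I₀, now polarized at 27°.
I₂ = I₁ cos²(40° − 27°) = 0.5 I₀ · cos²(13°) = 0.4747 I₀.
Target fraction: 2.59 / 9.29 W = 0.2788 of I₀.
Need I₃/I₀ = 0.2788, so cos²(θ − 40°) = 0.2788 / 0.4747 = 0.5873.
θ − 40° = arccos(√0.5873) = 40.0°, giving θ ≈ 40 + 40.0 = 80.0°.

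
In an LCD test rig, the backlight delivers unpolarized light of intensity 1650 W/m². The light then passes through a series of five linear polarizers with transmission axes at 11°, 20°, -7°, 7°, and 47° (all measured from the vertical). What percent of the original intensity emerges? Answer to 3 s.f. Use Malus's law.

≈ 21.4%

Unpolarized light through the first polarizer → I₁ = 1650 W/m²/2 = 825 W/m², polarized at 11°.
I₂ = I₁ · cos²(9°) = 825 · 0.9755 = 804.8 W/m².
I₃ = I₂ · cos²(27°) = 804.8 · 0.7939 = 638.9 W/m².
I₄ = I₃ · cos²(14°) = 638.9 · 0.9415 = 601.5 W/m².
I₅ = I₄ · cos²(40°) = 601.5 · 0.5868 = 353 W/m².
That is 21.39% of the incident intensity.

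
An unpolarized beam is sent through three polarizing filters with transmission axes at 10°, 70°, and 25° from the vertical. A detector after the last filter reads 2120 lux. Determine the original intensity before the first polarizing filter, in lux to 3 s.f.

Unpolarized light through the first polarizer → I₁ = ½ I₀, now polarized at 10°.
I₂ = I₁ cos²(70° − 10°) = 0.5 I₀ · cos²(60°) = 0.125 I₀.
I₃ = I₂ cos²(25° − 70°) = 0.125 I₀ · cos²(45°) = 0.0625 I₀.
So 2120 lux = 0.0625 I₀, giving I₀ = 2120/0.0625 = 3.392e+04 lux.

I₀ ≈ 3.39e4 lux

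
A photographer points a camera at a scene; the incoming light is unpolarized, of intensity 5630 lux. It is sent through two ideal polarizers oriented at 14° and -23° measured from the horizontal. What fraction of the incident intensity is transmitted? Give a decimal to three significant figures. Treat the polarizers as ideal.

I/I₀ ≈ 0.319

Unpolarized light through the first polarizer → I₁ = 5630 lux/2 = 2815 lux, polarized at 14°.
I₂ = I₁ · cos²(37°) = 2815 · 0.6378 = 1795 lux.
Transmitted fraction = 0.3189.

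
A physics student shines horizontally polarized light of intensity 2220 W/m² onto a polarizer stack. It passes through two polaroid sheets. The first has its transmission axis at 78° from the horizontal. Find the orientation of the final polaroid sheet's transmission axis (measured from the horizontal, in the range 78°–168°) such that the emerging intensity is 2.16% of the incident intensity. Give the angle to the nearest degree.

θ ≈ 123°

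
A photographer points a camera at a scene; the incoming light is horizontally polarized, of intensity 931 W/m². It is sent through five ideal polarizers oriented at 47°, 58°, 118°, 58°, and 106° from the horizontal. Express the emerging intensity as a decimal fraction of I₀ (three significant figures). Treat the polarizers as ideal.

I/I₀ ≈ 0.0125

By Malus's law, I₁ = 931 W/m² · cos²(47°) = 433 W/m².
I₂ = I₁ · cos²(11°) = 433 · 0.9636 = 417.3 W/m².
I₃ = I₂ · cos²(60°) = 417.3 · 0.25 = 104.3 W/m².
I₄ = I₃ · cos²(60°) = 104.3 · 0.25 = 26.08 W/m².
I₅ = I₄ · cos²(48°) = 26.08 · 0.4477 = 11.68 W/m².
Transmitted fraction = 0.01254.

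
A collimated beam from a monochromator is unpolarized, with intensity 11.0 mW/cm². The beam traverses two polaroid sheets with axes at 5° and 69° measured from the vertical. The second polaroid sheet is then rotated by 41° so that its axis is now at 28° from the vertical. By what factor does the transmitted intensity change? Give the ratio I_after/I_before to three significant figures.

I_new/I_old ≈ 4.41

Before rotation:
Unpolarized light through the first polarizer → I₁ = ½ I₀, now polarized at 5°.
I₂ = I₁ cos²(69° − 5°) = 0.5 I₀ · cos²(64°) = 0.09608 I₀.
After rotation:
Unpolarized light through the first polarizer → I₁ = ½ I₀, now polarized at 5°.
I₂ = I₁ cos²(28° − 5°) = 0.5 I₀ · cos²(23°) = 0.4237 I₀.
Ratio = 0.4237 / 0.09608 = 4.409.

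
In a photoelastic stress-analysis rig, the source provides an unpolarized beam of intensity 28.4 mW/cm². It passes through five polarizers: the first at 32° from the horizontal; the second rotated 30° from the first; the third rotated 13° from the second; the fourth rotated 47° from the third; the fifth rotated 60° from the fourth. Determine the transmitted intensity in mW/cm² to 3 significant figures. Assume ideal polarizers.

Unpolarized light through the first polarizer → I₁ = 28.4 mW/cm²/2 = 14.2 mW/cm², polarized at 32°.
I₂ = I₁ · cos²(30°) = 14.2 · 0.75 = 10.65 mW/cm².
I₃ = I₂ · cos²(13°) = 10.65 · 0.9494 = 10.11 mW/cm².
I₄ = I₃ · cos²(47°) = 10.11 · 0.4651 = 4.703 mW/cm².
I₅ = I₄ · cos²(60°) = 4.703 · 0.25 = 1.176 mW/cm².

I ≈ 1.18 mW/cm²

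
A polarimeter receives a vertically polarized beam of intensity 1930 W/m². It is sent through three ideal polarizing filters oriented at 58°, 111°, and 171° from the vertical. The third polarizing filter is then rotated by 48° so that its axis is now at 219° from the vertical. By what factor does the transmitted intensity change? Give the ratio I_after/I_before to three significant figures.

Before rotation:
I₁ = I₀ cos²(58° − 0°) = I₀ cos²(58°) = 0.2808 I₀.
I₂ = I₁ cos²(111° − 58°) = 0.2808 I₀ · cos²(53°) = 0.1017 I₀.
I₃ = I₂ cos²(171° − 111°) = 0.1017 I₀ · cos²(60°) = 0.02543 I₀.
After rotation:
I₁ = I₀ cos²(58° − 0°) = I₀ cos²(58°) = 0.2808 I₀.
I₂ = I₁ cos²(111° − 58°) = 0.2808 I₀ · cos²(53°) = 0.1017 I₀.
Angle between axes 2 and 3: 72°. I₃ = 0.1017 I₀ · cos²(72°) = 0.009712 I₀.
Ratio = 0.009712 / 0.02543 = 0.382.

I_new/I_old ≈ 0.382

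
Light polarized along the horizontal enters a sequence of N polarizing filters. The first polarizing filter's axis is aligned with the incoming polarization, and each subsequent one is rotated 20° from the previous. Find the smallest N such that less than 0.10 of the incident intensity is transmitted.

First polarizer is aligned with the polarization: full transmission.
Each further stage multiplies by cos²(20°) = 0.883.
After N polarizers: T = 0.883^(N−1). Require T < 0.10 ⇒ N−1 > ln(0.10)/ln(0.883) = 18.51, so N−1 ≥ 19 and N = 20.
Check: N=20 gives T = 0.09407 < 0.10; N=19 gives T = 0.1065.

N = 20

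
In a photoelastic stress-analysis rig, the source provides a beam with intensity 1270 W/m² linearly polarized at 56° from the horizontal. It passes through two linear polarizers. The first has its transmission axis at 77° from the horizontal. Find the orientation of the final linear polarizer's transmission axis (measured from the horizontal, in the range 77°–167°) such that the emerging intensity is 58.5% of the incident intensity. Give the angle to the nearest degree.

θ ≈ 112°

By Malus's law, I₁ = I₀ cos²(77° − 56°) = I₀ cos²(21°) = 0.8716 I₀.
Need I₂/I₀ = 0.585, so cos²(θ − 77°) = 0.585 / 0.8716 = 0.6712.
θ − 77° = arccos(√0.6712) = 35.0°, giving θ ≈ 77 + 35.0 = 112.0°.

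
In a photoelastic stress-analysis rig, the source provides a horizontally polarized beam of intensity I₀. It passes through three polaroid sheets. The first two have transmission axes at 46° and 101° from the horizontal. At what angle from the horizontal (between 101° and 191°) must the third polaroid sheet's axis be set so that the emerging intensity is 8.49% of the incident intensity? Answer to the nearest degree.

θ ≈ 144°

I₁ = I₀ cos²(46° − 0°) = I₀ cos²(46°) = 0.4826 I₀.
I₂ = I₁ cos²(101° − 46°) = 0.4826 I₀ · cos²(55°) = 0.1588 I₀.
Need I₃/I₀ = 0.0849, so cos²(θ − 101°) = 0.0849 / 0.1588 = 0.5348.
θ − 101° = arccos(√0.5348) = 43.0°, giving θ ≈ 101 + 43.0 = 144.0°.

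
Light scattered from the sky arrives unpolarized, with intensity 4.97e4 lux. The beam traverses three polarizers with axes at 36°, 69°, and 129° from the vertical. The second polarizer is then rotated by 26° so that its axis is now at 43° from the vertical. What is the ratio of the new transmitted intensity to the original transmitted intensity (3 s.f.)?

I_new/I_old ≈ 0.0273

Before rotation:
Unpolarized light through the first polarizer → I₁ = ½ I₀, now polarized at 36°.
I₂ = I₁ cos²(69° − 36°) = 0.5 I₀ · cos²(33°) = 0.3517 I₀.
I₃ = I₂ cos²(129° − 69°) = 0.3517 I₀ · cos²(60°) = 0.08792 I₀.
After rotation:
Unpolarized light through the first polarizer → I₁ = ½ I₀, now polarized at 36°.
I₂ = I₁ cos²(43° − 36°) = 0.5 I₀ · cos²(7°) = 0.4926 I₀.
I₃ = I₂ cos²(129° − 43°) = 0.4926 I₀ · cos²(86°) = 0.002397 I₀.
Ratio = 0.002397 / 0.08792 = 0.02726.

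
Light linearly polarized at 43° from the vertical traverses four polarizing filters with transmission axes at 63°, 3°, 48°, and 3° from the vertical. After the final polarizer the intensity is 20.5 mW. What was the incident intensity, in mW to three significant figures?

I₀ ≈ 371 mW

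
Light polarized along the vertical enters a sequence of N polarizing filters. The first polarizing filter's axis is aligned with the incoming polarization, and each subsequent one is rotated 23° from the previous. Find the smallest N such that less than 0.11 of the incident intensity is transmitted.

First polarizer is aligned with the polarization: full transmission.
Each further stage multiplies by cos²(23°) = 0.8473.
After N polarizers: T = 0.8473^(N−1). Require T < 0.11 ⇒ N−1 > ln(0.11)/ln(0.8473) = 13.32, so N−1 ≥ 14 and N = 15.
Check: N=15 gives T = 0.09834 < 0.11; N=14 gives T = 0.1161.

N = 15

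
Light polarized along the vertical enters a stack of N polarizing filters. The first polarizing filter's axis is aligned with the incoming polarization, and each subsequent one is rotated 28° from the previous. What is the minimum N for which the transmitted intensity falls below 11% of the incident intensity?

N = 10

First polarizer is aligned with the polarization: full transmission.
Each further stage multiplies by cos²(28°) = 0.7796.
After N polarizers: T = 0.7796^(N−1). Require T < 0.11 ⇒ N−1 > ln(0.11)/ln(0.7796) = 8.87, so N−1 ≥ 9 and N = 10.
Check: N=10 gives T = 0.1064 < 0.11; N=9 gives T = 0.1364.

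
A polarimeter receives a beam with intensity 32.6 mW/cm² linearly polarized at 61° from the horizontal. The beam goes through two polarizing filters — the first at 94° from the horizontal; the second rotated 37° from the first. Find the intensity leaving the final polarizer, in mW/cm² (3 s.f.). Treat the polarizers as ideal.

By Malus's law, I₁ = 32.6 mW/cm² · cos²(33°) = 22.93 mW/cm².
I₂ = I₁ · cos²(37°) = 22.93 · 0.6378 = 14.63 mW/cm².

I ≈ 14.6 mW/cm²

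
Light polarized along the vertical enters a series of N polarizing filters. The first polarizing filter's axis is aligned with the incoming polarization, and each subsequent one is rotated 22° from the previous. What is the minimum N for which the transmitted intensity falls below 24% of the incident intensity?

First polarizer is aligned with the polarization: full transmission.
Each further stage multiplies by cos²(22°) = 0.8597.
After N polarizers: T = 0.8597^(N−1). Require T < 0.24 ⇒ N−1 > ln(0.24)/ln(0.8597) = 9.44, so N−1 ≥ 10 and N = 11.
Check: N=11 gives T = 0.2205 < 0.24; N=10 gives T = 0.2564.

N = 11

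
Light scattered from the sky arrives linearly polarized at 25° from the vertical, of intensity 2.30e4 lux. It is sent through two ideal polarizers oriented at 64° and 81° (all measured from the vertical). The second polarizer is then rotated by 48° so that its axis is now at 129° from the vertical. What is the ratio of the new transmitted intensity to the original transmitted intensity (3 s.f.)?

I_new/I_old ≈ 0.195

Before rotation:
I₁ = I₀ cos²(64° − 25°) = I₀ cos²(39°) = 0.604 I₀.
I₂ = I₁ cos²(81° − 64°) = 0.604 I₀ · cos²(17°) = 0.5523 I₀.
After rotation:
I₁ = I₀ cos²(64° − 25°) = I₀ cos²(39°) = 0.604 I₀.
I₂ = I₁ cos²(129° − 64°) = 0.604 I₀ · cos²(65°) = 0.1079 I₀.
Ratio = 0.1079 / 0.5523 = 0.1953.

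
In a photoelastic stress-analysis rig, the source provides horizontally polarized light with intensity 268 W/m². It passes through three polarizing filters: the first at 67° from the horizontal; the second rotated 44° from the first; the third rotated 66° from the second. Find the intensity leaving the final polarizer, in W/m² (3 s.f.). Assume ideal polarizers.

I₁ = 268 W/m² · cos²(67°) = 40.92 W/m².
I₂ = I₁ · cos²(44°) = 40.92 · 0.5174 = 21.17 W/m².
I₃ = I₂ · cos²(66°) = 21.17 · 0.1654 = 3.503 W/m².

I ≈ 3.50 W/m²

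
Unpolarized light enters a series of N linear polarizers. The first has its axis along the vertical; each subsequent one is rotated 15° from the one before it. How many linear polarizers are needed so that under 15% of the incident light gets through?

N = 19

First polarizer halves the unpolarized light: factor 1/2.
Each further stage multiplies by cos²(15°) = 0.933.
After N polarizers: T = 0.5·0.933^(N−1). Require T < 0.15 ⇒ N−1 > ln(0.15/0.5)/ln(0.933) = 17.36, so N−1 ≥ 18 and N = 19.
Check: N=19 gives T = 0.1435 < 0.15; N=18 gives T = 0.1538.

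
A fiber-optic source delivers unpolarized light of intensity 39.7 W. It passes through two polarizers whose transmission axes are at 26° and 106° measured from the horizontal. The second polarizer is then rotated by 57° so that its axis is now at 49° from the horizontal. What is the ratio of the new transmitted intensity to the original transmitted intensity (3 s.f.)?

I_new/I_old ≈ 28.1

Before rotation:
Unpolarized light through the first polarizer → I₁ = ½ I₀, now polarized at 26°.
I₂ = I₁ cos²(106° − 26°) = 0.5 I₀ · cos²(80°) = 0.01508 I₀.
After rotation:
Unpolarized light through the first polarizer → I₁ = ½ I₀, now polarized at 26°.
I₂ = I₁ cos²(49° − 26°) = 0.5 I₀ · cos²(23°) = 0.4237 I₀.
Ratio = 0.4237 / 0.01508 = 28.1.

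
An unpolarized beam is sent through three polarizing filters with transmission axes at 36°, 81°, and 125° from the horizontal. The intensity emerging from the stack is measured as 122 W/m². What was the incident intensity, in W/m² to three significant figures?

I₀ ≈ 943 W/m²

Unpolarized light through the first polarizer → I₁ = ½ I₀, now polarized at 36°.
I₂ = I₁ cos²(81° − 36°) = 0.5 I₀ · cos²(45°) = 0.25 I₀.
I₃ = I₂ cos²(125° − 81°) = 0.25 I₀ · cos²(44°) = 0.1294 I₀.
So 122 W/m² = 0.1294 I₀, giving I₀ = 122/0.1294 = 943.1 W/m².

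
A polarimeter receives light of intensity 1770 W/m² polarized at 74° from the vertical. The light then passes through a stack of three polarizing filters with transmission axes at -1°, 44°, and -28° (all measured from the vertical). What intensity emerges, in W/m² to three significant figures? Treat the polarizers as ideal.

I ≈ 5.66 W/m²

I₁ = 1770 W/m² · cos²(75°) = 118.6 W/m².
I₂ = I₁ · cos²(45°) = 118.6 · 0.5 = 59.28 W/m².
I₃ = I₂ · cos²(72°) = 59.28 · 0.09549 = 5.661 W/m².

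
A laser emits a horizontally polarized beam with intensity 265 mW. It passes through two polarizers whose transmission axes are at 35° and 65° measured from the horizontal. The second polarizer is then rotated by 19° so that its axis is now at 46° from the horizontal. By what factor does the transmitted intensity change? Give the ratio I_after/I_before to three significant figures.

Before rotation:
I₁ = I₀ cos²(35° − 0°) = I₀ cos²(35°) = 0.671 I₀.
I₂ = I₁ cos²(65° − 35°) = 0.671 I₀ · cos²(30°) = 0.5033 I₀.
After rotation:
I₁ = I₀ cos²(35° − 0°) = I₀ cos²(35°) = 0.671 I₀.
I₂ = I₁ cos²(46° − 35°) = 0.671 I₀ · cos²(11°) = 0.6466 I₀.
Ratio = 0.6466 / 0.5033 = 1.285.

I_new/I_old ≈ 1.28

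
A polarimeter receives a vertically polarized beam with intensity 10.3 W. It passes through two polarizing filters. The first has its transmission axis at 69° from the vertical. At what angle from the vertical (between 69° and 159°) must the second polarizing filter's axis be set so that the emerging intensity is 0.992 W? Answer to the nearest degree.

By Malus's law, I₁ = I₀ cos²(69° − 0°) = I₀ cos²(69°) = 0.1284 I₀.
Target fraction: 0.992 / 10.3 W = 0.09631 of I₀.
Need I₂/I₀ = 0.09631, so cos²(θ − 69°) = 0.09631 / 0.1284 = 0.7499.
θ − 69° = arccos(√0.7499) = 30.0°, giving θ ≈ 69 + 30.0 = 99.0°.

θ ≈ 99°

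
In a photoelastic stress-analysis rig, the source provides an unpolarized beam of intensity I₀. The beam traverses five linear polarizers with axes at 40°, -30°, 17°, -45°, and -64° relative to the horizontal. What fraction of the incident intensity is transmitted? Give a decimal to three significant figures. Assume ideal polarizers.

≈ 0.00536 I₀

Unpolarized light through the first polarizer → I₁ = ½ I₀, now polarized at 40°.
I₂ = I₁ cos²(-30° − 40°) = 0.5 I₀ · cos²(70°) = 0.05849 I₀.
I₃ = I₂ cos²(17° + 30°) = 0.05849 I₀ · cos²(47°) = 0.0272 I₀.
I₄ = I₃ cos²(-45° − 17°) = 0.0272 I₀ · cos²(62°) = 0.005996 I₀.
I₅ = I₄ cos²(-64° + 45°) = 0.005996 I₀ · cos²(19°) = 0.00536 I₀.
Transmitted fraction = 0.00536.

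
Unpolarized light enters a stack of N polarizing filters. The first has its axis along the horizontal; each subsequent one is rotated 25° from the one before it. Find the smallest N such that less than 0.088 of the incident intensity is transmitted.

N = 10

First polarizer halves the unpolarized light: factor 1/2.
Each further stage multiplies by cos²(25°) = 0.8214.
After N polarizers: T = 0.5·0.8214^(N−1). Require T < 0.088 ⇒ N−1 > ln(0.088/0.5)/ln(0.8214) = 8.83, so N−1 ≥ 9 and N = 10.
Check: N=10 gives T = 0.0851 < 0.088; N=9 gives T = 0.1036.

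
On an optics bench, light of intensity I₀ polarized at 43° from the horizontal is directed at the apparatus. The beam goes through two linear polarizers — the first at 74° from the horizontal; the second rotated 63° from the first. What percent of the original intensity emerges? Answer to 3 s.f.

≈ 15.1%

I₁ = I₀ cos²(74° − 43°) = I₀ cos²(31°) = 0.7347 I₀.
I₂ = I₁ cos²(63°) = 0.7347 · 0.2061 I₀ = 0.1514 I₀.
That is 15.14% of the incident intensity.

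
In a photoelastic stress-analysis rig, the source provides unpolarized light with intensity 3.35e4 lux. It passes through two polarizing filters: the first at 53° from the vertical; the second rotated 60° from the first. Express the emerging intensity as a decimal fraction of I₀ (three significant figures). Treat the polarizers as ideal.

Unpolarized light through the first polarizer → I₁ = 3.35e4 lux/2 = 1.675e+04 lux, polarized at 53°.
I₂ = I₁ · cos²(60°) = 1.675e+04 · 0.25 = 4188 lux.
Transmitted fraction = 0.125.

I/I₀ ≈ 0.125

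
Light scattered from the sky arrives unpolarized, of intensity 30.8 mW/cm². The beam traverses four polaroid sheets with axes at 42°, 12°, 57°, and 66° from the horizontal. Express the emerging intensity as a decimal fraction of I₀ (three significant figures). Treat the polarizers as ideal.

I/I₀ ≈ 0.183

Unpolarized light through the first polarizer → I₁ = 30.8 mW/cm²/2 = 15.4 mW/cm², polarized at 42°.
I₂ = I₁ · cos²(30°) = 15.4 · 0.75 = 11.55 mW/cm².
I₃ = I₂ · cos²(45°) = 11.55 · 0.5 = 5.775 mW/cm².
I₄ = I₃ · cos²(9°) = 5.775 · 0.9755 = 5.634 mW/cm².
Transmitted fraction = 0.1829.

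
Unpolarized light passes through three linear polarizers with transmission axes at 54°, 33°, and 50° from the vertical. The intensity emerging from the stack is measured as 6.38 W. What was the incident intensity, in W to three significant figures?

I₀ ≈ 16.0 W

Unpolarized light through the first polarizer → I₁ = ½ I₀, now polarized at 54°.
I₂ = I₁ cos²(33° − 54°) = 0.5 I₀ · cos²(21°) = 0.4358 I₀.
I₃ = I₂ cos²(50° − 33°) = 0.4358 I₀ · cos²(17°) = 0.3985 I₀.
So 6.38 W = 0.3985 I₀, giving I₀ = 6.38/0.3985 = 16.01 W.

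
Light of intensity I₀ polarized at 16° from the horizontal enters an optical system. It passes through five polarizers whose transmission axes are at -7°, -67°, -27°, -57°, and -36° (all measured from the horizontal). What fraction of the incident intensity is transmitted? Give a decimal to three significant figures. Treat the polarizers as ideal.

≈ 0.0813 I₀

I₁ = I₀ cos²(-7° − 16°) = I₀ cos²(23°) = 0.8473 I₀.
I₂ = I₁ cos²(-67° + 7°) = 0.8473 I₀ · cos²(60°) = 0.2118 I₀.
I₃ = I₂ cos²(-27° + 67°) = 0.2118 I₀ · cos²(40°) = 0.1243 I₀.
I₄ = I₃ cos²(-57° + 27°) = 0.1243 I₀ · cos²(30°) = 0.09323 I₀.
I₅ = I₄ cos²(-36° + 57°) = 0.09323 I₀ · cos²(21°) = 0.08126 I₀.
Transmitted fraction = 0.08126.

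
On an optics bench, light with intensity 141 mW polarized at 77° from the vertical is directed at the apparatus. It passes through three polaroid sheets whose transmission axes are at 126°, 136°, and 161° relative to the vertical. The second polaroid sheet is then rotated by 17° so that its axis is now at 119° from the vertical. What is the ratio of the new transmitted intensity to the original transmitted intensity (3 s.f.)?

Before rotation:
By Malus's law, I₁ = I₀ cos²(126° − 77°) = I₀ cos²(49°) = 0.4304 I₀.
I₂ = I₁ cos²(136° − 126°) = 0.4304 I₀ · cos²(10°) = 0.4174 I₀.
I₃ = I₂ cos²(161° − 136°) = 0.4174 I₀ · cos²(25°) = 0.3429 I₀.
After rotation:
I₁ = I₀ cos²(126° − 77°) = I₀ cos²(49°) = 0.4304 I₀.
I₂ = I₁ cos²(119° − 126°) = 0.4304 I₀ · cos²(7°) = 0.424 I₀.
I₃ = I₂ cos²(161° − 119°) = 0.424 I₀ · cos²(42°) = 0.2342 I₀.
Ratio = 0.2342 / 0.3429 = 0.683.

I_new/I_old ≈ 0.683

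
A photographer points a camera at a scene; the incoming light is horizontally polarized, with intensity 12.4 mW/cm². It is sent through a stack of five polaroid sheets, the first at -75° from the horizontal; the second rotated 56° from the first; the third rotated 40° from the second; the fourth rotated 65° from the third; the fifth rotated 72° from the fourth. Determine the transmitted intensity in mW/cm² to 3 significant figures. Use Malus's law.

I ≈ 0.00260 mW/cm²

By Malus's law, I₁ = 12.4 mW/cm² · cos²(75°) = 0.8306 mW/cm².
I₂ = I₁ · cos²(56°) = 0.8306 · 0.3127 = 0.2597 mW/cm².
I₃ = I₂ · cos²(40°) = 0.2597 · 0.5868 = 0.1524 mW/cm².
I₄ = I₃ · cos²(65°) = 0.1524 · 0.1786 = 0.02722 mW/cm².
I₅ = I₄ · cos²(72°) = 0.02722 · 0.09549 = 0.0026 mW/cm².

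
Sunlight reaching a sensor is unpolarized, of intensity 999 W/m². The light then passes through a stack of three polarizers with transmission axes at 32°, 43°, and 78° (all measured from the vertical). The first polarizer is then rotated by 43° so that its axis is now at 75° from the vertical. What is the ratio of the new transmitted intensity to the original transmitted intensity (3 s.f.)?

I_new/I_old ≈ 0.746

Before rotation:
Unpolarized light through the first polarizer → I₁ = ½ I₀, now polarized at 32°.
I₂ = I₁ cos²(43° − 32°) = 0.5 I₀ · cos²(11°) = 0.4818 I₀.
I₃ = I₂ cos²(78° − 43°) = 0.4818 I₀ · cos²(35°) = 0.3233 I₀.
After rotation:
Unpolarized light through the first polarizer → I₁ = ½ I₀, now polarized at 75°.
I₂ = I₁ cos²(43° − 75°) = 0.5 I₀ · cos²(32°) = 0.3596 I₀.
I₃ = I₂ cos²(78° − 43°) = 0.3596 I₀ · cos²(35°) = 0.2413 I₀.
Ratio = 0.2413 / 0.3233 = 0.7464.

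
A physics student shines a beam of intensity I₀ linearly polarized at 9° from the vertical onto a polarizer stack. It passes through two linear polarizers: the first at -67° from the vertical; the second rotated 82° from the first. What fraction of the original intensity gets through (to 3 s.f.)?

≈ 0.00113 I₀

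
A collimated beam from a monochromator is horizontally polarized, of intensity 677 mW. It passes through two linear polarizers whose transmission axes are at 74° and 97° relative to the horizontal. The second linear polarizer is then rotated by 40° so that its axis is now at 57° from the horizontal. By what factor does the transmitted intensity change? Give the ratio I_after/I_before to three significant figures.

Before rotation:
By Malus's law, I₁ = I₀ cos²(74° − 0°) = I₀ cos²(74°) = 0.07598 I₀.
I₂ = I₁ cos²(97° − 74°) = 0.07598 I₀ · cos²(23°) = 0.06438 I₀.
After rotation:
I₁ = I₀ cos²(74° − 0°) = I₀ cos²(74°) = 0.07598 I₀.
I₂ = I₁ cos²(57° − 74°) = 0.07598 I₀ · cos²(17°) = 0.06948 I₀.
Ratio = 0.06948 / 0.06438 = 1.079.

I_new/I_old ≈ 1.08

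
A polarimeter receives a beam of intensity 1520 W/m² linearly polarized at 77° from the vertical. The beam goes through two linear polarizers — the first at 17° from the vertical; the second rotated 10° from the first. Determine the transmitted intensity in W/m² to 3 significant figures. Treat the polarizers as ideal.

I₁ = 1520 W/m² · cos²(60°) = 380 W/m².
I₂ = I₁ · cos²(10°) = 380 · 0.9698 = 368.5 W/m².

I ≈ 369 W/m²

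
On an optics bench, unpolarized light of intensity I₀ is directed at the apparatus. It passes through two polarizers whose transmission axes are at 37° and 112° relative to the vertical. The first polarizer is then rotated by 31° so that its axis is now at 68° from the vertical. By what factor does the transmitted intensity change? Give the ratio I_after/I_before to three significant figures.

I_new/I_old ≈ 7.72

Before rotation:
Unpolarized light through the first polarizer → I₁ = ½ I₀, now polarized at 37°.
I₂ = I₁ cos²(112° − 37°) = 0.5 I₀ · cos²(75°) = 0.03349 I₀.
After rotation:
Unpolarized light through the first polarizer → I₁ = ½ I₀, now polarized at 68°.
I₂ = I₁ cos²(112° − 68°) = 0.5 I₀ · cos²(44°) = 0.2587 I₀.
Ratio = 0.2587 / 0.03349 = 7.725.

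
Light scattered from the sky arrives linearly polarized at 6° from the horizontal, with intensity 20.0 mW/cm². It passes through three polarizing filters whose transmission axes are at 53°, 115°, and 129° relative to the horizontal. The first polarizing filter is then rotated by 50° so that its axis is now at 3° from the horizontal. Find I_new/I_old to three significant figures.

I_new/I_old ≈ 1.37

Before rotation:
I₁ = I₀ cos²(53° − 6°) = I₀ cos²(47°) = 0.4651 I₀.
I₂ = I₁ cos²(115° − 53°) = 0.4651 I₀ · cos²(62°) = 0.1025 I₀.
I₃ = I₂ cos²(129° − 115°) = 0.1025 I₀ · cos²(14°) = 0.09651 I₀.
After rotation:
I₁ = I₀ cos²(3° − 6°) = I₀ cos²(3°) = 0.9973 I₀.
Angle between axes 1 and 2: 68°. I₂ = 0.9973 I₀ · cos²(68°) = 0.1399 I₀.
I₃ = I₂ cos²(129° − 115°) = 0.1399 I₀ · cos²(14°) = 0.1318 I₀.
Ratio = 0.1318 / 0.09651 = 1.365.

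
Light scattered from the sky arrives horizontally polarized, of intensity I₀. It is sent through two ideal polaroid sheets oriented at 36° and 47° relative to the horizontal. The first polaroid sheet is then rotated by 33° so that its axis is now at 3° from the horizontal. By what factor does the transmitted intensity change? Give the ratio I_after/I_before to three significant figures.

I_new/I_old ≈ 0.818

Before rotation:
By Malus's law, I₁ = I₀ cos²(36° − 0°) = I₀ cos²(36°) = 0.6545 I₀.
I₂ = I₁ cos²(47° − 36°) = 0.6545 I₀ · cos²(11°) = 0.6307 I₀.
After rotation:
I₁ = I₀ cos²(3° − 0°) = I₀ cos²(3°) = 0.9973 I₀.
I₂ = I₁ cos²(47° − 3°) = 0.9973 I₀ · cos²(44°) = 0.516 I₀.
Ratio = 0.516 / 0.6307 = 0.8182.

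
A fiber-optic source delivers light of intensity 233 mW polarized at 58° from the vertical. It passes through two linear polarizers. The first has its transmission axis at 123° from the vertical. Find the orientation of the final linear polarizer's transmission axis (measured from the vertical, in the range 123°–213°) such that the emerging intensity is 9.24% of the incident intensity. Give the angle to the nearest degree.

By Malus's law, I₁ = I₀ cos²(123° − 58°) = I₀ cos²(65°) = 0.1786 I₀.
Need I₂/I₀ = 0.0924, so cos²(θ − 123°) = 0.0924 / 0.1786 = 0.5173.
θ − 123° = arccos(√0.5173) = 44.0°, giving θ ≈ 123 + 44.0 = 167.0°.

θ ≈ 167°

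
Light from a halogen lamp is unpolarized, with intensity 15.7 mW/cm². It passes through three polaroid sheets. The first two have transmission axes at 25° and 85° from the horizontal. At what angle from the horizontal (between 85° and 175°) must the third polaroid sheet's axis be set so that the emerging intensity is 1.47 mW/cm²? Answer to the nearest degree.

θ ≈ 115°

Unpolarized light through the first polarizer → I₁ = ½ I₀, now polarized at 25°.
I₂ = I₁ cos²(85° − 25°) = 0.5 I₀ · cos²(60°) = 0.125 I₀.
Target fraction: 1.47 / 15.7 mW/cm² = 0.09363 of I₀.
Need I₃/I₀ = 0.09363, so cos²(θ − 85°) = 0.09363 / 0.125 = 0.749.
θ − 85° = arccos(√0.749) = 30.1°, giving θ ≈ 85 + 30.1 = 115.1°.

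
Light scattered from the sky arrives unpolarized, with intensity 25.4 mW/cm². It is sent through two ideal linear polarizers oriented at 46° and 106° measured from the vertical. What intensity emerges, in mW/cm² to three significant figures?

Unpolarized light through the first polarizer → I₁ = 25.4 mW/cm²/2 = 12.7 mW/cm², polarized at 46°.
I₂ = I₁ · cos²(60°) = 12.7 · 0.25 = 3.175 mW/cm².

I ≈ 3.18 mW/cm²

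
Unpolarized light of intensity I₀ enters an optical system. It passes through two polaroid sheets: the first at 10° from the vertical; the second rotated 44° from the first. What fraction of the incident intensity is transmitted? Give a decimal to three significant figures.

Unpolarized light through the first polarizer → I₁ = ½ I₀, now polarized at 10°.
I₂ = I₁ cos²(44°) = 0.5 · 0.5174 I₀ = 0.2587 I₀.
Transmitted fraction = 0.2587.

≈ 0.259 I₀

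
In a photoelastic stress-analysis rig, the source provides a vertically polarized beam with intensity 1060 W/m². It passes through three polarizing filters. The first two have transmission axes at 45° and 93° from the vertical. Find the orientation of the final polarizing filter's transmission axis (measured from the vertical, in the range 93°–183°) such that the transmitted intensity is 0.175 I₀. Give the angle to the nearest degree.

θ ≈ 121°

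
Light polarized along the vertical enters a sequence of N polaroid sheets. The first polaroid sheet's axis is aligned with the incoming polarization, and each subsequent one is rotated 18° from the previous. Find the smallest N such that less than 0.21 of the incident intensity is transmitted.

N = 17

First polarizer is aligned with the polarization: full transmission.
Each further stage multiplies by cos²(18°) = 0.9045.
After N polarizers: T = 0.9045^(N−1). Require T < 0.21 ⇒ N−1 > ln(0.21)/ln(0.9045) = 15.55, so N−1 ≥ 16 and N = 17.
Check: N=17 gives T = 0.2007 < 0.21; N=16 gives T = 0.2219.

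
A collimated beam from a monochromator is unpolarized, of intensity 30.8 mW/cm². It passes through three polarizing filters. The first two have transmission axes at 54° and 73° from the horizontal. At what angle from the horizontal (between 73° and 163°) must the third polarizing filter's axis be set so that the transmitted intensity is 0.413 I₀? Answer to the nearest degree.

θ ≈ 89°

Unpolarized light through the first polarizer → I₁ = ½ I₀, now polarized at 54°.
I₂ = I₁ cos²(73° − 54°) = 0.5 I₀ · cos²(19°) = 0.447 I₀.
Need I₃/I₀ = 0.413, so cos²(θ − 73°) = 0.413 / 0.447 = 0.9239.
θ − 73° = arccos(√0.9239) = 16.0°, giving θ ≈ 73 + 16.0 = 89.0°.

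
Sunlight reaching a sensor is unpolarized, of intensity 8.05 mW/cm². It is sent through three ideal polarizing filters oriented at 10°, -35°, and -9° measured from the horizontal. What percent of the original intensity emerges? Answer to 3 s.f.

Unpolarized light through the first polarizer → I₁ = 8.05 mW/cm²/2 = 4.025 mW/cm², polarized at 10°.
I₂ = I₁ · cos²(45°) = 4.025 · 0.5 = 2.013 mW/cm².
I₃ = I₂ · cos²(26°) = 2.013 · 0.8078 = 1.626 mW/cm².
That is 20.2% of the incident intensity.

≈ 20.2%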